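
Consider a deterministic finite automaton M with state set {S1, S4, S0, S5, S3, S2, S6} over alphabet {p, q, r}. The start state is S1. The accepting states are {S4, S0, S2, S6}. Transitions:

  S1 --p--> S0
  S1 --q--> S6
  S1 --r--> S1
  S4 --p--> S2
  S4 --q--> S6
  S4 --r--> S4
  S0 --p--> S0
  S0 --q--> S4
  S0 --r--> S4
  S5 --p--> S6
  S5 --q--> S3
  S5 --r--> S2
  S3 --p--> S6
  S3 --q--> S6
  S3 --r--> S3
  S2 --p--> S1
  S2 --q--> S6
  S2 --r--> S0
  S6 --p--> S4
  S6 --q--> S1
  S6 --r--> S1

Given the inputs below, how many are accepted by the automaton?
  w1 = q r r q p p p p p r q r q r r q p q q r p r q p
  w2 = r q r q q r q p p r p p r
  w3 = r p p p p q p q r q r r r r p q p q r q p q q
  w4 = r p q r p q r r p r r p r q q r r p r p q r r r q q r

w1: S1 → S6 → S1 → S1 → S6 → S4 → S2 → S1 → S0 → S0 → S4 → S6 → S1 → S6 → S1 → S1 → S6 → S4 → S6 → S1 → S1 → S0 → S4 → S6 → S4  → end S4, accepted
w2: S1 → S1 → S6 → S1 → S6 → S1 → S1 → S6 → S4 → S2 → S0 → S0 → S0 → S4  → end S4, accepted
w3: S1 → S1 → S0 → S0 → S0 → S0 → S4 → S2 → S6 → S1 → S6 → S1 → S1 → S1 → S1 → S0 → S4 → S2 → S6 → S1 → S6 → S4 → S6 → S1  → end S1, rejected
w4: S1 → S1 → S0 → S4 → S4 → S2 → S6 → S1 → S1 → S0 → S4 → S4 → S2 → S0 → S4 → S6 → S1 → S1 → S0 → S4 → S2 → S6 → S1 → S1 → S1 → S6 → S1 → S1  → end S1, rejected

2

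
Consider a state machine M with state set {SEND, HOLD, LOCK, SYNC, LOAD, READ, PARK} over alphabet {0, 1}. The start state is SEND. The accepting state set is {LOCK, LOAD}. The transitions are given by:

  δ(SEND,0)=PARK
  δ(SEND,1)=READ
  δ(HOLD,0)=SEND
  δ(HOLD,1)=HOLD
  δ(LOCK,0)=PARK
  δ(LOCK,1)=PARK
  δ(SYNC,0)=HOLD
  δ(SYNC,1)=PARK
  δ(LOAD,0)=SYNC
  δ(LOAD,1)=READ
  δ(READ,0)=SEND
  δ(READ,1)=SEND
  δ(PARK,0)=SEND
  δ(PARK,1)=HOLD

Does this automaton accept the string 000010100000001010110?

SEND → PARK → SEND → PARK → SEND → READ → SEND → READ → SEND → PARK → SEND → PARK → SEND → PARK → SEND → READ → SEND → READ → SEND → READ → SEND → PARK
End state PARK is not accepting.

No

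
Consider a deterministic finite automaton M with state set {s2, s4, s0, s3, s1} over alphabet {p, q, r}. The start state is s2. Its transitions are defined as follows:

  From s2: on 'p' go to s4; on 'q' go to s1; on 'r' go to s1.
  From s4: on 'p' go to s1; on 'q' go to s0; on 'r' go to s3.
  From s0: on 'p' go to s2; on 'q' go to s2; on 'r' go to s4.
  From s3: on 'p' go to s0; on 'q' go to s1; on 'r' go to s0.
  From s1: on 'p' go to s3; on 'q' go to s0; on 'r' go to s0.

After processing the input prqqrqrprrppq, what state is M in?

Trace: s2 -p-> s4 -r-> s3 -q-> s1 -q-> s0 -r-> s4 -q-> s0 -r-> s4 -p-> s1 -r-> s0 -r-> s4 -p-> s1 -p-> s3 -q-> s1

s1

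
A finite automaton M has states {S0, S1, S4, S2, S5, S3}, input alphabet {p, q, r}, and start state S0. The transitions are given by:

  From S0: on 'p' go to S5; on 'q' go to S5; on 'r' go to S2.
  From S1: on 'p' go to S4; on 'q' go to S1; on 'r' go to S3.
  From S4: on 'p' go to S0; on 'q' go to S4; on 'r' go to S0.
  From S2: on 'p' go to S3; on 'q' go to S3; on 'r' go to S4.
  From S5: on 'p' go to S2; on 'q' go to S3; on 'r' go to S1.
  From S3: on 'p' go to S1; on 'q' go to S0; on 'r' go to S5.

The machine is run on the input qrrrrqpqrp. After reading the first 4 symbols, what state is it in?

start at S0
read 'q': S0 → S5
read 'r': S5 → S1
read 'r': S1 → S3
read 'r': S3 → S5
After 4 symbols: S5.

S5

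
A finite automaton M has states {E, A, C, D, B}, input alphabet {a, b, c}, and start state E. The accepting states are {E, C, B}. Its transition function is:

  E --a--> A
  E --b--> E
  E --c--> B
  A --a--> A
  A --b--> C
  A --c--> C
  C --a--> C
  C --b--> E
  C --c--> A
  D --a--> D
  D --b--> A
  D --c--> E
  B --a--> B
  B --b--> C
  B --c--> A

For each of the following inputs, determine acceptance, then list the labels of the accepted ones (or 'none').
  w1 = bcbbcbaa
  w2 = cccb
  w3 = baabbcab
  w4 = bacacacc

w1: Trace: E -b-> E -c-> B -b-> C -b-> E -c-> B -b-> C -a-> C -a-> C  → end C, accepted
w2: Trace: E -c-> B -c-> A -c-> C -b-> E  → end E, accepted
w3: Trace: E -b-> E -a-> A -a-> A -b-> C -b-> E -c-> B -a-> B -b-> C  → end C, accepted
w4: Trace: E -b-> E -a-> A -c-> C -a-> C -c-> A -a-> A -c-> C -c-> A  → end A, rejected

w1, w2, w3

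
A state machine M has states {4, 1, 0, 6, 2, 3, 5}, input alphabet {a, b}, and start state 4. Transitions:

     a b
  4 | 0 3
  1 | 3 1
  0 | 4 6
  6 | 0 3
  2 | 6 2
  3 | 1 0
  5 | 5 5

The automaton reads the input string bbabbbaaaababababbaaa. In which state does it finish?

4

Trace: 4 -b-> 3 -b-> 0 -a-> 4 -b-> 3 -b-> 0 -b-> 6 -a-> 0 -a-> 4 -a-> 0 -a-> 4 -b-> 3 -a-> 1 -b-> 1 -a-> 3 -b-> 0 -a-> 4 -b-> 3 -b-> 0 -a-> 4 -a-> 0 -a-> 4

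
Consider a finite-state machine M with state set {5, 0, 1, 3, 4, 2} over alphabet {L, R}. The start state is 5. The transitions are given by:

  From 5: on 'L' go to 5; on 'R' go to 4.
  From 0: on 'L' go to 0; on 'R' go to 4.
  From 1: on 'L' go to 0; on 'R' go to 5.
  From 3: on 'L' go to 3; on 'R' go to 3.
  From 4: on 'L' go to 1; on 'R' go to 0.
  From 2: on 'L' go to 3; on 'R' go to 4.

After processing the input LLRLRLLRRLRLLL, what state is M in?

0

start at 5
read 'L': 5 → 5
read 'L': 5 → 5
read 'R': 5 → 4
read 'L': 4 → 1
read 'R': 1 → 5
read 'L': 5 → 5
read 'L': 5 → 5
read 'R': 5 → 4
read 'R': 4 → 0
read 'L': 0 → 0
read 'R': 0 → 4
read 'L': 4 → 1
read 'L': 1 → 0
read 'L': 0 → 0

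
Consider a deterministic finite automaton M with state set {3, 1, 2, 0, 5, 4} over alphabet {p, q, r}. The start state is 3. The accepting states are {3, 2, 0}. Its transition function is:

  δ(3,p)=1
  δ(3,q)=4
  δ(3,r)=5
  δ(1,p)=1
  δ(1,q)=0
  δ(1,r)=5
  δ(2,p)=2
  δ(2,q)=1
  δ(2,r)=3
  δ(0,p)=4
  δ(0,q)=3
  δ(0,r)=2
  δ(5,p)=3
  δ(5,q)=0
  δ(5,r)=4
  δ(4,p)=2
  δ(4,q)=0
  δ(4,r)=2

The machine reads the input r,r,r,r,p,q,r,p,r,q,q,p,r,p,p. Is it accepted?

start at 3
read 'r': 3 → 5
read 'r': 5 → 4
read 'r': 4 → 2
read 'r': 2 → 3
read 'p': 3 → 1
read 'q': 1 → 0
read 'r': 0 → 2
read 'p': 2 → 2
read 'r': 2 → 3
read 'q': 3 → 4
read 'q': 4 → 0
read 'p': 0 → 4
read 'r': 4 → 2
read 'p': 2 → 2
read 'p': 2 → 2
End state 2 is accepting.

Yes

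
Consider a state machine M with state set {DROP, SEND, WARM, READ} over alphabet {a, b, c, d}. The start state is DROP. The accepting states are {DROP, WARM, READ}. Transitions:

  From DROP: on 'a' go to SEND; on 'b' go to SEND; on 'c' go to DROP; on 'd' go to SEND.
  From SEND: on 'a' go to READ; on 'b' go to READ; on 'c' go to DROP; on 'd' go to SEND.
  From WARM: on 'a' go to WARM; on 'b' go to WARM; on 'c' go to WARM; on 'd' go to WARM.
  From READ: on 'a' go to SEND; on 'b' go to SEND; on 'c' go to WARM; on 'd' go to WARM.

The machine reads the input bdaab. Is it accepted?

start at DROP
read 'b': DROP → SEND
read 'd': SEND → SEND
read 'a': SEND → READ
read 'a': READ → SEND
read 'b': SEND → READ
End state READ is accepting.

Yes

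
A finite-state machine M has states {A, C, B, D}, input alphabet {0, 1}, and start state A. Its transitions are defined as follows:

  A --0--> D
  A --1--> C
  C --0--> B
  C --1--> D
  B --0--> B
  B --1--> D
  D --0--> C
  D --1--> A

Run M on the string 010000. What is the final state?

B

Trace: A -0-> D -1-> A -0-> D -0-> C -0-> B -0-> B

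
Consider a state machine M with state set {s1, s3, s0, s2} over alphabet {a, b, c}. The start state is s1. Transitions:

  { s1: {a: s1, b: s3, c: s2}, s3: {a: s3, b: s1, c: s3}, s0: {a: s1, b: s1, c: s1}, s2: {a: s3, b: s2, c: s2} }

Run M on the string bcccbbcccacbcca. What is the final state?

s3

start at s1
read 'b': s1 → s3
read 'c': s3 → s3
read 'c': s3 → s3
read 'c': s3 → s3
read 'b': s3 → s1
read 'b': s1 → s3
read 'c': s3 → s3
read 'c': s3 → s3
read 'c': s3 → s3
read 'a': s3 → s3
read 'c': s3 → s3
read 'b': s3 → s1
read 'c': s1 → s2
read 'c': s2 → s2
read 'a': s2 → s3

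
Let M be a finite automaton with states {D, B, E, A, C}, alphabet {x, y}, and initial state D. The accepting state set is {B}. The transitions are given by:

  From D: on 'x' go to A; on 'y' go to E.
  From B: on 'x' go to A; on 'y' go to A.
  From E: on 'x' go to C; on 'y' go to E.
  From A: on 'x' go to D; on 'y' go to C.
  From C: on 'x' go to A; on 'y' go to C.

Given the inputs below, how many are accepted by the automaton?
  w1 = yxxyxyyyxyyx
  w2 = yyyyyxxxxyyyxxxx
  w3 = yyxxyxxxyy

0

w1: Trace: D -y-> E -x-> C -x-> A -y-> C -x-> A -y-> C -y-> C -y-> C -x-> A -y-> C -y-> C -x-> A  → end A, rejected
w2: Trace: D -y-> E -y-> E -y-> E -y-> E -y-> E -x-> C -x-> A -x-> D -x-> A -y-> C -y-> C -y-> C -x-> A -x-> D -x-> A -x-> D  → end D, rejected
w3: Trace: D -y-> E -y-> E -x-> C -x-> A -y-> C -x-> A -x-> D -x-> A -y-> C -y-> C  → end C, rejected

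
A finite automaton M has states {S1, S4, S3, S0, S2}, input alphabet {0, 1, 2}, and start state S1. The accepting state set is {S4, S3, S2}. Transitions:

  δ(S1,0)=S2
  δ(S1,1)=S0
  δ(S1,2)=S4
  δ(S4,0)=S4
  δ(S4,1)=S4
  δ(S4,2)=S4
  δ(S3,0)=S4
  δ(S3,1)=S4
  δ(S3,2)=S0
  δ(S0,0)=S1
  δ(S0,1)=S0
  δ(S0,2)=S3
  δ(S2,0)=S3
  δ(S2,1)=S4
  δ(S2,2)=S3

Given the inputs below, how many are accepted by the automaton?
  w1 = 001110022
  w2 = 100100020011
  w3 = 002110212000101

3

w1:
  start at S1
  read '0': S1 → S2
  read '0': S2 → S3
  read '1': S3 → S4
  read '1': S4 → S4
  read '1': S4 → S4
  read '0': S4 → S4
  read '0': S4 → S4
  read '2': S4 → S4
  read '2': S4 → S4
  end S4, accepted
w2:
  start at S1
  read '1': S1 → S0
  read '0': S0 → S1
  read '0': S1 → S2
  read '1': S2 → S4
  read '0': S4 → S4
  read '0': S4 → S4
  read '0': S4 → S4
  read '2': S4 → S4
  read '0': S4 → S4
  read '0': S4 → S4
  read '1': S4 → S4
  read '1': S4 → S4
  end S4, accepted
w3:
  start at S1
  read '0': S1 → S2
  read '0': S2 → S3
  read '2': S3 → S0
  read '1': S0 → S0
  read '1': S0 → S0
  read '0': S0 → S1
  read '2': S1 → S4
  read '1': S4 → S4
  read '2': S4 → S4
  read '0': S4 → S4
  read '0': S4 → S4
  read '0': S4 → S4
  read '1': S4 → S4
  read '0': S4 → S4
  read '1': S4 → S4
  end S4, accepted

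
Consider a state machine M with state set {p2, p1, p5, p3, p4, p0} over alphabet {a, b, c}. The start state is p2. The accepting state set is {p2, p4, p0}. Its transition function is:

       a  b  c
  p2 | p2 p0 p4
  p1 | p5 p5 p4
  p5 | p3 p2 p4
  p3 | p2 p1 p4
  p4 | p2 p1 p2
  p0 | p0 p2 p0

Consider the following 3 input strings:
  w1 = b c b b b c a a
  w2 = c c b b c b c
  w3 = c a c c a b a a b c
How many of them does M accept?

3

w1:
  start at p2
  read 'b': p2 → p0
  read 'c': p0 → p0
  read 'b': p0 → p2
  read 'b': p2 → p0
  read 'b': p0 → p2
  read 'c': p2 → p4
  read 'a': p4 → p2
  read 'a': p2 → p2
  end p2, accepted
w2:
  start at p2
  read 'c': p2 → p4
  read 'c': p4 → p2
  read 'b': p2 → p0
  read 'b': p0 → p2
  read 'c': p2 → p4
  read 'b': p4 → p1
  read 'c': p1 → p4
  end p4, accepted
w3:
  start at p2
  read 'c': p2 → p4
  read 'a': p4 → p2
  read 'c': p2 → p4
  read 'c': p4 → p2
  read 'a': p2 → p2
  read 'b': p2 → p0
  read 'a': p0 → p0
  read 'a': p0 → p0
  read 'b': p0 → p2
  read 'c': p2 → p4
  end p4, accepted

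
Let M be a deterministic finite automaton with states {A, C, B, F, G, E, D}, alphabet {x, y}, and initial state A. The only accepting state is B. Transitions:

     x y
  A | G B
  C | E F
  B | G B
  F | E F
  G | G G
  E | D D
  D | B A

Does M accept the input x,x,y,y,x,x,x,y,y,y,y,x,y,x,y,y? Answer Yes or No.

No

start at A
read 'x': A → G
read 'x': G → G
read 'y': G → G
read 'y': G → G
read 'x': G → G
read 'x': G → G
read 'x': G → G
read 'y': G → G
read 'y': G → G
read 'y': G → G
read 'y': G → G
read 'x': G → G
read 'y': G → G
read 'x': G → G
read 'y': G → G
read 'y': G → G
End state G is not accepting.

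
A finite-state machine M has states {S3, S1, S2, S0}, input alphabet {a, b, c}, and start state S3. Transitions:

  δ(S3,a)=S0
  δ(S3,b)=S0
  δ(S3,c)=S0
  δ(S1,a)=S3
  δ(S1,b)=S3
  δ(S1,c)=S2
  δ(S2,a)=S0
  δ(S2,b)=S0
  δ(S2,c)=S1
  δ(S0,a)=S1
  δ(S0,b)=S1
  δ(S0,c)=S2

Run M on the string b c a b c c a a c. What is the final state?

start at S3
read 'b': S3 → S0
read 'c': S0 → S2
read 'a': S2 → S0
read 'b': S0 → S1
read 'c': S1 → S2
read 'c': S2 → S1
read 'a': S1 → S3
read 'a': S3 → S0
read 'c': S0 → S2

S2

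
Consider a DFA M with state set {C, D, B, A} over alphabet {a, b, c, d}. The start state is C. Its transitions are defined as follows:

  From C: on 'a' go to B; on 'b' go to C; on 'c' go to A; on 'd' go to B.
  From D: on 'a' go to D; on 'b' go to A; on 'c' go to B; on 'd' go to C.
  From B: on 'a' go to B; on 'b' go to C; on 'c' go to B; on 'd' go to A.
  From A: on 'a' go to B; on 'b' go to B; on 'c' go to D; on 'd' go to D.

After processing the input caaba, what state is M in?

Trace: C -c-> A -a-> B -a-> B -b-> C -a-> B

B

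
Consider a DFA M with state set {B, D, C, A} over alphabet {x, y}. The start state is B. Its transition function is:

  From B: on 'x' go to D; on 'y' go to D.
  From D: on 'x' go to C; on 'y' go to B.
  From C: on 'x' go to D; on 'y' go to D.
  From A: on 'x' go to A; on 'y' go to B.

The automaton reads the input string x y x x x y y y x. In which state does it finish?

D

B → D → B → D → C → D → B → D → B → D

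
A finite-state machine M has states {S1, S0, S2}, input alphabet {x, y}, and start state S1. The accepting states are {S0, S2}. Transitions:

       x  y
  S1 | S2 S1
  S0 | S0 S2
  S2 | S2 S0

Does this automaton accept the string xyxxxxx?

start at S1
read 'x': S1 → S2
read 'y': S2 → S0
read 'x': S0 → S0
read 'x': S0 → S0
read 'x': S0 → S0
read 'x': S0 → S0
read 'x': S0 → S0
End state S0 is accepting.

Yes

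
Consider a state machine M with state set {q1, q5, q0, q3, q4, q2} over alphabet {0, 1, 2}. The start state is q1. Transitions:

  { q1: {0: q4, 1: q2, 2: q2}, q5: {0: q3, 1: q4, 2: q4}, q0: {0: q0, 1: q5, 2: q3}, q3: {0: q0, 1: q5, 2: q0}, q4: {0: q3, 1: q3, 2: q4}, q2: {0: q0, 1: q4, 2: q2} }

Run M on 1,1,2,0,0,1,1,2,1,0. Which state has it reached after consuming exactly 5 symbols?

start at q1
read '1': q1 → q2
read '1': q2 → q4
read '2': q4 → q4
read '0': q4 → q3
read '0': q3 → q0
After 5 symbols: q0.

q0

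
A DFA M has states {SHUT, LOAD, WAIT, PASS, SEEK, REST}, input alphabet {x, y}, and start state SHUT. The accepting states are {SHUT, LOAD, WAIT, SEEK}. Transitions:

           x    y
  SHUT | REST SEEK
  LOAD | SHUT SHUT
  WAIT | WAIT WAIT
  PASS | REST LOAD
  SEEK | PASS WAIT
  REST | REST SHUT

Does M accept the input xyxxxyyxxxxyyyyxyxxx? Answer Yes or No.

start at SHUT
read 'x': SHUT → REST
read 'y': REST → SHUT
read 'x': SHUT → REST
read 'x': REST → REST
read 'x': REST → REST
read 'y': REST → SHUT
read 'y': SHUT → SEEK
read 'x': SEEK → PASS
read 'x': PASS → REST
read 'x': REST → REST
read 'x': REST → REST
read 'y': REST → SHUT
read 'y': SHUT → SEEK
read 'y': SEEK → WAIT
read 'y': WAIT → WAIT
read 'x': WAIT → WAIT
read 'y': WAIT → WAIT
read 'x': WAIT → WAIT
read 'x': WAIT → WAIT
read 'x': WAIT → WAIT
End state WAIT is accepting.

Yes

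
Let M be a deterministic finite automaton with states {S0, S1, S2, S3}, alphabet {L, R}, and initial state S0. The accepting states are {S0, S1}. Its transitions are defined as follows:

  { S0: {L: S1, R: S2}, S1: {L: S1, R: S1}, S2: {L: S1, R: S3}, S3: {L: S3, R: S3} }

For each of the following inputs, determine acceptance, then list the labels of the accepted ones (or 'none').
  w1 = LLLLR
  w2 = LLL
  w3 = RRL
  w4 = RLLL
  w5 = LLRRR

w1: Trace: S0 -L-> S1 -L-> S1 -L-> S1 -L-> S1 -R-> S1  → end S1, accepted
w2: Trace: S0 -L-> S1 -L-> S1 -L-> S1  → end S1, accepted
w3: Trace: S0 -R-> S2 -R-> S3 -L-> S3  → end S3, rejected
w4: Trace: S0 -R-> S2 -L-> S1 -L-> S1 -L-> S1  → end S1, accepted
w5: Trace: S0 -L-> S1 -L-> S1 -R-> S1 -R-> S1 -R-> S1  → end S1, accepted

w1, w2, w4, w5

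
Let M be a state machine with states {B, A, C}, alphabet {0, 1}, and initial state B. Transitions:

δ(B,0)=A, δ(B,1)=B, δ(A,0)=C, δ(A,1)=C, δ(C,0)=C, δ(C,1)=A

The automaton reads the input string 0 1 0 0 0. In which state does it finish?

start at B
read '0': B → A
read '1': A → C
read '0': C → C
read '0': C → C
read '0': C → C

C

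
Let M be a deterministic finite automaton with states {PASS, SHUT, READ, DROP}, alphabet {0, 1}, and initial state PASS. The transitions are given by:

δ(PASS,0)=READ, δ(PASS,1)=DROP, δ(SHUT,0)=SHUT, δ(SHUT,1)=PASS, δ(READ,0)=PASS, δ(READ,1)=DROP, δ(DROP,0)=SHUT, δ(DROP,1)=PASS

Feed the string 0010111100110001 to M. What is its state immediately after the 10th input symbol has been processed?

SHUT

PASS → READ → PASS → DROP → SHUT → PASS → DROP → PASS → DROP → SHUT → SHUT
After 10 symbols: SHUT.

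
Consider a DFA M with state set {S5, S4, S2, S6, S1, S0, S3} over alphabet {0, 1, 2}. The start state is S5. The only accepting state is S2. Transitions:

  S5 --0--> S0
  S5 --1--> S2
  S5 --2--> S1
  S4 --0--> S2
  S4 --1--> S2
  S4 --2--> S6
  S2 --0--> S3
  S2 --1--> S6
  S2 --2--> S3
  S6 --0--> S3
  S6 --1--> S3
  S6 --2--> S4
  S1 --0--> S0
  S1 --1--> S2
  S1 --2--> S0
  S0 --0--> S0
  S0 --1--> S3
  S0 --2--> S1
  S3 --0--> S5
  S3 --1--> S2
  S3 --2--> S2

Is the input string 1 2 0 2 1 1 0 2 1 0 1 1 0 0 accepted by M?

No

start at S5
read '1': S5 → S2
read '2': S2 → S3
read '0': S3 → S5
read '2': S5 → S1
read '1': S1 → S2
read '1': S2 → S6
read '0': S6 → S3
read '2': S3 → S2
read '1': S2 → S6
read '0': S6 → S3
read '1': S3 → S2
read '1': S2 → S6
read '0': S6 → S3
read '0': S3 → S5
End state S5 is not accepting.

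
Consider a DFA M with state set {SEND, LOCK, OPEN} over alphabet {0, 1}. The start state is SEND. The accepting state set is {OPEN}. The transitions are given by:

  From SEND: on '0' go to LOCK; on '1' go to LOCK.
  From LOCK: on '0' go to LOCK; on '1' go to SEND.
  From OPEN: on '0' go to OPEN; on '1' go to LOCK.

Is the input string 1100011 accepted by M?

No

SEND → LOCK → SEND → LOCK → LOCK → LOCK → SEND → LOCK
End state LOCK is not accepting.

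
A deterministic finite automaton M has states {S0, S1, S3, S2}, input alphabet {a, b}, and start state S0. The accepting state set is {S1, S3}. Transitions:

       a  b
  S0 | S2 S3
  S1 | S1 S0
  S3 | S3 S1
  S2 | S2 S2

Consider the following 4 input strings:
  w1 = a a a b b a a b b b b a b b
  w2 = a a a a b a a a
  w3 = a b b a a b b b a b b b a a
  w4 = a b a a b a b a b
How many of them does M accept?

w1:
  start at S0
  read 'a': S0 → S2
  read 'a': S2 → S2
  read 'a': S2 → S2
  read 'b': S2 → S2
  read 'b': S2 → S2
  read 'a': S2 → S2
  read 'a': S2 → S2
  read 'b': S2 → S2
  read 'b': S2 → S2
  read 'b': S2 → S2
  read 'b': S2 → S2
  read 'a': S2 → S2
  read 'b': S2 → S2
  read 'b': S2 → S2
  end S2, rejected
w2:
  start at S0
  read 'a': S0 → S2
  read 'a': S2 → S2
  read 'a': S2 → S2
  read 'a': S2 → S2
  read 'b': S2 → S2
  read 'a': S2 → S2
  read 'a': S2 → S2
  read 'a': S2 → S2
  end S2, rejected
w3:
  start at S0
  read 'a': S0 → S2
  read 'b': S2 → S2
  read 'b': S2 → S2
  read 'a': S2 → S2
  read 'a': S2 → S2
  read 'b': S2 → S2
  read 'b': S2 → S2
  read 'b': S2 → S2
  read 'a': S2 → S2
  read 'b': S2 → S2
  read 'b': S2 → S2
  read 'b': S2 → S2
  read 'a': S2 → S2
  read 'a': S2 → S2
  end S2, rejected
w4:
  start at S0
  read 'a': S0 → S2
  read 'b': S2 → S2
  read 'a': S2 → S2
  read 'a': S2 → S2
  read 'b': S2 → S2
  read 'a': S2 → S2
  read 'b': S2 → S2
  read 'a': S2 → S2
  read 'b': S2 → S2
  end S2, rejected

0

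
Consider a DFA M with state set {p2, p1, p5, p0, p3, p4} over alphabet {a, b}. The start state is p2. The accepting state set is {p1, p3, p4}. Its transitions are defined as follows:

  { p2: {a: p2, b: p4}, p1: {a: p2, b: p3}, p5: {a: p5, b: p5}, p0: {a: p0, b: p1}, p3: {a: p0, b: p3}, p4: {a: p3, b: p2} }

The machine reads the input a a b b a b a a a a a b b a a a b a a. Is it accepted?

No

p2 → p2 → p2 → p4 → p2 → p2 → p4 → p3 → p0 → p0 → p0 → p0 → p1 → p3 → p0 → p0 → p0 → p1 → p2 → p2
End state p2 is not accepting.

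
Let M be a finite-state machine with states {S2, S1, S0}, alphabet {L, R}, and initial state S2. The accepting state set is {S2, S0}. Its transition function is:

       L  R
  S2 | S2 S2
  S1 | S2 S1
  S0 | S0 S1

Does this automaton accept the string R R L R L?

Yes

S2 → S2 → S2 → S2 → S2 → S2
End state S2 is accepting.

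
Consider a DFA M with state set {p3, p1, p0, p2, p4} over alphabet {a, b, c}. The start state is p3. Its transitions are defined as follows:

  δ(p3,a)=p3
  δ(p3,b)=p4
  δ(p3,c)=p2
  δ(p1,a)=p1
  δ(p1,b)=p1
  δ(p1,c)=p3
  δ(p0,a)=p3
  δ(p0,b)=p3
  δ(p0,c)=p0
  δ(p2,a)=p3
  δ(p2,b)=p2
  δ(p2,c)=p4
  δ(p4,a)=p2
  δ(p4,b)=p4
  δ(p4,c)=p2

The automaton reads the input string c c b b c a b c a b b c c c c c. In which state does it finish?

p2

start at p3
read 'c': p3 → p2
read 'c': p2 → p4
read 'b': p4 → p4
read 'b': p4 → p4
read 'c': p4 → p2
read 'a': p2 → p3
read 'b': p3 → p4
read 'c': p4 → p2
read 'a': p2 → p3
read 'b': p3 → p4
read 'b': p4 → p4
read 'c': p4 → p2
read 'c': p2 → p4
read 'c': p4 → p2
read 'c': p2 → p4
read 'c': p4 → p2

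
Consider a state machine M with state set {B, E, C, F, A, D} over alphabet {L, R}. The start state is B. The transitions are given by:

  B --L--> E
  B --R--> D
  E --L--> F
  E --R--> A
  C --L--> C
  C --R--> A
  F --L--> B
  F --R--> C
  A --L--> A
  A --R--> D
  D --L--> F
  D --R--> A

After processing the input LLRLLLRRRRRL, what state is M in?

start at B
read 'L': B → E
read 'L': E → F
read 'R': F → C
read 'L': C → C
read 'L': C → C
read 'L': C → C
read 'R': C → A
read 'R': A → D
read 'R': D → A
read 'R': A → D
read 'R': D → A
read 'L': A → A

A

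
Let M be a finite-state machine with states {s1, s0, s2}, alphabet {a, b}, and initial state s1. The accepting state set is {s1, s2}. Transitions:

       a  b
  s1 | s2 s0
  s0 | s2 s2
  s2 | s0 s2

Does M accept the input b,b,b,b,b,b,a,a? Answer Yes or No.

Yes

start at s1
read 'b': s1 → s0
read 'b': s0 → s2
read 'b': s2 → s2
read 'b': s2 → s2
read 'b': s2 → s2
read 'b': s2 → s2
read 'a': s2 → s0
read 'a': s0 → s2
End state s2 is accepting.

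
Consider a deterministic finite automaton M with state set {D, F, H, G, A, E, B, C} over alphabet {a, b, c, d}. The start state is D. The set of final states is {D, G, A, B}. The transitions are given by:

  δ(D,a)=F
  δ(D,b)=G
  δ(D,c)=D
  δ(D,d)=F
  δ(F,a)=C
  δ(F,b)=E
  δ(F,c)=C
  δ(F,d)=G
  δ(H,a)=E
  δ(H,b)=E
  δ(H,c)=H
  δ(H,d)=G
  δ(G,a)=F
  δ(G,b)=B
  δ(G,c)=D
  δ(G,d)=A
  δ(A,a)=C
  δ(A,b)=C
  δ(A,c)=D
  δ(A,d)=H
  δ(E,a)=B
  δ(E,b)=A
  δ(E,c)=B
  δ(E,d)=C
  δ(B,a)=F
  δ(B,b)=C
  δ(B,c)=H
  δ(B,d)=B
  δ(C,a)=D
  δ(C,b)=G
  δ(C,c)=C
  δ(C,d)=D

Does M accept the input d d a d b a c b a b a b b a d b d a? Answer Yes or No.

No

start at D
read 'd': D → F
read 'd': F → G
read 'a': G → F
read 'd': F → G
read 'b': G → B
read 'a': B → F
read 'c': F → C
read 'b': C → G
read 'a': G → F
read 'b': F → E
read 'a': E → B
read 'b': B → C
read 'b': C → G
read 'a': G → F
read 'd': F → G
read 'b': G → B
read 'd': B → B
read 'a': B → F
End state F is not accepting.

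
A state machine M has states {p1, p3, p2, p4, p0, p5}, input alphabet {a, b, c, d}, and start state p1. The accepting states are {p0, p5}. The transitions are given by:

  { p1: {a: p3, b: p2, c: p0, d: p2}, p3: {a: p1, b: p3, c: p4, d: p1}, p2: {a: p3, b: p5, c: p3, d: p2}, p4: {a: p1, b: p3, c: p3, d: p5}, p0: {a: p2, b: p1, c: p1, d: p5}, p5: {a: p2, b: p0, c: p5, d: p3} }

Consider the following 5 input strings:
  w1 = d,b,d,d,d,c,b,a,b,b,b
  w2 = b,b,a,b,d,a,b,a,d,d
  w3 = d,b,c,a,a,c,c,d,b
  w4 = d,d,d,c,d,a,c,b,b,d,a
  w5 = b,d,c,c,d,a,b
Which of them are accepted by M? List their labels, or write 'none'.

w1, w5

w1:
  start at p1
  read 'd': p1 → p2
  read 'b': p2 → p5
  read 'd': p5 → p3
  read 'd': p3 → p1
  read 'd': p1 → p2
  read 'c': p2 → p3
  read 'b': p3 → p3
  read 'a': p3 → p1
  read 'b': p1 → p2
  read 'b': p2 → p5
  read 'b': p5 → p0
  end p0, accepted
w2:
  start at p1
  read 'b': p1 → p2
  read 'b': p2 → p5
  read 'a': p5 → p2
  read 'b': p2 → p5
  read 'd': p5 → p3
  read 'a': p3 → p1
  read 'b': p1 → p2
  read 'a': p2 → p3
  read 'd': p3 → p1
  read 'd': p1 → p2
  end p2, rejected
w3:
  start at p1
  read 'd': p1 → p2
  read 'b': p2 → p5
  read 'c': p5 → p5
  read 'a': p5 → p2
  read 'a': p2 → p3
  read 'c': p3 → p4
  read 'c': p4 → p3
  read 'd': p3 → p1
  read 'b': p1 → p2
  end p2, rejected
w4:
  start at p1
  read 'd': p1 → p2
  read 'd': p2 → p2
  read 'd': p2 → p2
  read 'c': p2 → p3
  read 'd': p3 → p1
  read 'a': p1 → p3
  read 'c': p3 → p4
  read 'b': p4 → p3
  read 'b': p3 → p3
  read 'd': p3 → p1
  read 'a': p1 → p3
  end p3, rejected
w5:
  start at p1
  read 'b': p1 → p2
  read 'd': p2 → p2
  read 'c': p2 → p3
  read 'c': p3 → p4
  read 'd': p4 → p5
  read 'a': p5 → p2
  read 'b': p2 → p5
  end p5, accepted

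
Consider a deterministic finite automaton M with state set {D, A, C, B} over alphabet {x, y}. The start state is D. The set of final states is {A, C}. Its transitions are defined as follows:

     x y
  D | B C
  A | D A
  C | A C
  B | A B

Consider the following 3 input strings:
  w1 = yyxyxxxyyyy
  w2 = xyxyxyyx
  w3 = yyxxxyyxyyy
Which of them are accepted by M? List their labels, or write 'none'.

w1:
  start at D
  read 'y': D → C
  read 'y': C → C
  read 'x': C → A
  read 'y': A → A
  read 'x': A → D
  read 'x': D → B
  read 'x': B → A
  read 'y': A → A
  read 'y': A → A
  read 'y': A → A
  read 'y': A → A
  end A, accepted
w2:
  start at D
  read 'x': D → B
  read 'y': B → B
  read 'x': B → A
  read 'y': A → A
  read 'x': A → D
  read 'y': D → C
  read 'y': C → C
  read 'x': C → A
  end A, accepted
w3:
  start at D
  read 'y': D → C
  read 'y': C → C
  read 'x': C → A
  read 'x': A → D
  read 'x': D → B
  read 'y': B → B
  read 'y': B → B
  read 'x': B → A
  read 'y': A → A
  read 'y': A → A
  read 'y': A → A
  end A, accepted

w1, w2, w3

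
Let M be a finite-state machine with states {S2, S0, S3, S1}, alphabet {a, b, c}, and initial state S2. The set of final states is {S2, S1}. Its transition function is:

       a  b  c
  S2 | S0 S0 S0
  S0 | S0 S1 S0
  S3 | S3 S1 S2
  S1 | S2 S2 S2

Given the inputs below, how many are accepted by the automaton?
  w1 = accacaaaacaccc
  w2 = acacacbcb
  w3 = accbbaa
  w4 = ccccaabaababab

w1: Trace: S2 -a-> S0 -c-> S0 -c-> S0 -a-> S0 -c-> S0 -a-> S0 -a-> S0 -a-> S0 -a-> S0 -c-> S0 -a-> S0 -c-> S0 -c-> S0 -c-> S0  → end S0, rejected
w2: Trace: S2 -a-> S0 -c-> S0 -a-> S0 -c-> S0 -a-> S0 -c-> S0 -b-> S1 -c-> S2 -b-> S0  → end S0, rejected
w3: Trace: S2 -a-> S0 -c-> S0 -c-> S0 -b-> S1 -b-> S2 -a-> S0 -a-> S0  → end S0, rejected
w4: Trace: S2 -c-> S0 -c-> S0 -c-> S0 -c-> S0 -a-> S0 -a-> S0 -b-> S1 -a-> S2 -a-> S0 -b-> S1 -a-> S2 -b-> S0 -a-> S0 -b-> S1  → end S1, accepted

1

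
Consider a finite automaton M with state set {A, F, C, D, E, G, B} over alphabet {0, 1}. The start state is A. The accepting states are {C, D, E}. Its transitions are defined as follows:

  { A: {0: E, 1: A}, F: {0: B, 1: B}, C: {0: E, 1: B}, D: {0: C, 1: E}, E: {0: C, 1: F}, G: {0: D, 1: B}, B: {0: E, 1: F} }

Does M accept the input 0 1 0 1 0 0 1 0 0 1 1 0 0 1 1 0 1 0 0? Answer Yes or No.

Trace: A -0-> E -1-> F -0-> B -1-> F -0-> B -0-> E -1-> F -0-> B -0-> E -1-> F -1-> B -0-> E -0-> C -1-> B -1-> F -0-> B -1-> F -0-> B -0-> E
End state E is accepting.

Yes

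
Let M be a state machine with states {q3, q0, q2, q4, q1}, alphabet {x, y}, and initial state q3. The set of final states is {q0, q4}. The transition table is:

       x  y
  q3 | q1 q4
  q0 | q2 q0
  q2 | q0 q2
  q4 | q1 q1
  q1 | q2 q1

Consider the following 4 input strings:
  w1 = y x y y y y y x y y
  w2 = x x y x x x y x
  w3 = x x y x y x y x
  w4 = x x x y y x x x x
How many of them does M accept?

w1: Trace: q3 -y-> q4 -x-> q1 -y-> q1 -y-> q1 -y-> q1 -y-> q1 -y-> q1 -x-> q2 -y-> q2 -y-> q2  → end q2, rejected
w2: Trace: q3 -x-> q1 -x-> q2 -y-> q2 -x-> q0 -x-> q2 -x-> q0 -y-> q0 -x-> q2  → end q2, rejected
w3: Trace: q3 -x-> q1 -x-> q2 -y-> q2 -x-> q0 -y-> q0 -x-> q2 -y-> q2 -x-> q0  → end q0, accepted
w4: Trace: q3 -x-> q1 -x-> q2 -x-> q0 -y-> q0 -y-> q0 -x-> q2 -x-> q0 -x-> q2 -x-> q0  → end q0, accepted

2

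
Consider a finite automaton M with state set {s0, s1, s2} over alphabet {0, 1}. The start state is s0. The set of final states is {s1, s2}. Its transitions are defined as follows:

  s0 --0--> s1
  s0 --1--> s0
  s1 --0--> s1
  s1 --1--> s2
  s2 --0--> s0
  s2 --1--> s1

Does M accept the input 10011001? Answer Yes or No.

Yes

s0 → s0 → s1 → s1 → s2 → s1 → s1 → s1 → s2
End state s2 is accepting.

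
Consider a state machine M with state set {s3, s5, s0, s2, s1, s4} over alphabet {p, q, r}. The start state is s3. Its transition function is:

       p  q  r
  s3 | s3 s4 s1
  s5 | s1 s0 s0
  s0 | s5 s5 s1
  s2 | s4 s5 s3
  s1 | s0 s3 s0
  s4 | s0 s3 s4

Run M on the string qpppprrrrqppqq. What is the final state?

start at s3
read 'q': s3 → s4
read 'p': s4 → s0
read 'p': s0 → s5
read 'p': s5 → s1
read 'p': s1 → s0
read 'r': s0 → s1
read 'r': s1 → s0
read 'r': s0 → s1
read 'r': s1 → s0
read 'q': s0 → s5
read 'p': s5 → s1
read 'p': s1 → s0
read 'q': s0 → s5
read 'q': s5 → s0

s0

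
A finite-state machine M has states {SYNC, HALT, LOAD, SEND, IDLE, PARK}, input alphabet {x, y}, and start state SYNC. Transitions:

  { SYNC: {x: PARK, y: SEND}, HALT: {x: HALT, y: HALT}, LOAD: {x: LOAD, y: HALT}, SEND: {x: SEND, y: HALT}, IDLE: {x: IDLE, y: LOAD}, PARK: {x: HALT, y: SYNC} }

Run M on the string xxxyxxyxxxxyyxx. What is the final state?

HALT

SYNC → PARK → HALT → HALT → HALT → HALT → HALT → HALT → HALT → HALT → HALT → HALT → HALT → HALT → HALT → HALT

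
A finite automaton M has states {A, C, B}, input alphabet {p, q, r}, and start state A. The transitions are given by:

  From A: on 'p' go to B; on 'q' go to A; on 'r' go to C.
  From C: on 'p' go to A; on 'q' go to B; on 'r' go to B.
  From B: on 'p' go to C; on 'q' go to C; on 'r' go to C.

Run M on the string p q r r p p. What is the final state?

A → B → C → B → C → A → B

B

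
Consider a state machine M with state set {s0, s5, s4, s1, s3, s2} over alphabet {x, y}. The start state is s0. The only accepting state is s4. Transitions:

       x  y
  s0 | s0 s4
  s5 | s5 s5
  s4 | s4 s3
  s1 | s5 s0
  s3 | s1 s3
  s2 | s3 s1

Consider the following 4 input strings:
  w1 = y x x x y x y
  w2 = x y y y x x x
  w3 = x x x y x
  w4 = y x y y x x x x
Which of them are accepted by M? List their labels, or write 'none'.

w3

w1: s0 → s4 → s4 → s4 → s4 → s3 → s1 → s0  → end s0, rejected
w2: s0 → s0 → s4 → s3 → s3 → s1 → s5 → s5  → end s5, rejected
w3: s0 → s0 → s0 → s0 → s4 → s4  → end s4, accepted
w4: s0 → s4 → s4 → s3 → s3 → s1 → s5 → s5 → s5  → end s5, rejected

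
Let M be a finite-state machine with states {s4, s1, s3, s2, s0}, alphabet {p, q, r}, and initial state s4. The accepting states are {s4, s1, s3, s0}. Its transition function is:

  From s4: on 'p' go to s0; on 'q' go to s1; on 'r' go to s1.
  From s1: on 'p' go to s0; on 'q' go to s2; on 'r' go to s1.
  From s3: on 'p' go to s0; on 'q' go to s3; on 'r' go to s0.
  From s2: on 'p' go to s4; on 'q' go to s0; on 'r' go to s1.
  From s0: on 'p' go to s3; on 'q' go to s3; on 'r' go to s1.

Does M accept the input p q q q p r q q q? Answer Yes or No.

Yes

s4 → s0 → s3 → s3 → s3 → s0 → s1 → s2 → s0 → s3
End state s3 is accepting.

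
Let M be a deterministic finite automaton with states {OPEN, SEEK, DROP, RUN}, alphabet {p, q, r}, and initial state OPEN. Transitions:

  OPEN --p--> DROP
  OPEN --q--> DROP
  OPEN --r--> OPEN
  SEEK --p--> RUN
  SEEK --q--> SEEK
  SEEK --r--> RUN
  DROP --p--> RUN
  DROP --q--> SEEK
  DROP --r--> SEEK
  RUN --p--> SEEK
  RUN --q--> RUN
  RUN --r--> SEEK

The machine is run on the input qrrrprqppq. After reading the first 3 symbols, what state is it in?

RUN

OPEN → DROP → SEEK → RUN
After 3 symbols: RUN.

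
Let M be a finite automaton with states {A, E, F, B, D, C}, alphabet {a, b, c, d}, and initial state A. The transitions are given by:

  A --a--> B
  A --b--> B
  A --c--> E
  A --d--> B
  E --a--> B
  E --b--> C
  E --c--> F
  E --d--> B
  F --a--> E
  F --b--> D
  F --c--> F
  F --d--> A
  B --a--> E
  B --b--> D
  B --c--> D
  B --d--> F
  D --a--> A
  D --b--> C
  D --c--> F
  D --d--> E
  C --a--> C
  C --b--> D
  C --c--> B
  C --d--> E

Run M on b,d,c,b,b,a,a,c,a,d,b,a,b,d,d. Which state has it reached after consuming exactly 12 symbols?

A

A → B → F → F → D → C → C → C → B → E → B → D → A
After 12 symbols: A.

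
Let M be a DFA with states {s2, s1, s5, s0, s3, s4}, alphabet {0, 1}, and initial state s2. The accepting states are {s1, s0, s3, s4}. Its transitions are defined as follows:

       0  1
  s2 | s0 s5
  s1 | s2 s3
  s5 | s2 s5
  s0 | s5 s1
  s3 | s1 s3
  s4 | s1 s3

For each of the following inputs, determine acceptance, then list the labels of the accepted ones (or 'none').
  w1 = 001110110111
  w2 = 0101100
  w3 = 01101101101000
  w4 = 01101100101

w1: s2 → s0 → s5 → s5 → s5 → s5 → s2 → s5 → s5 → s2 → s5 → s5 → s5  → end s5, rejected
w2: s2 → s0 → s1 → s2 → s5 → s5 → s2 → s0  → end s0, accepted
w3: s2 → s0 → s1 → s3 → s1 → s3 → s3 → s1 → s3 → s3 → s1 → s3 → s1 → s2 → s0  → end s0, accepted
w4: s2 → s0 → s1 → s3 → s1 → s3 → s3 → s1 → s2 → s5 → s2 → s5  → end s5, rejected

w2, w3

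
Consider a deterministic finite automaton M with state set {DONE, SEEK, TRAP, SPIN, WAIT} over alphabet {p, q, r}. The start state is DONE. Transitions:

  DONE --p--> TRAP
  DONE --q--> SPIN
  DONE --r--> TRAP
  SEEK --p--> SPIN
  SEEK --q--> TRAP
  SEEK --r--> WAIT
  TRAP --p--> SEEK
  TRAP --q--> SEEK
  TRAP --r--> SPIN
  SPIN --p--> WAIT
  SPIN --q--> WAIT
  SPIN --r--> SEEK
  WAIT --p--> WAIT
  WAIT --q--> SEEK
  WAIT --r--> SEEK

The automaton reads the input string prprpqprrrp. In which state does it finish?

SPIN

DONE → TRAP → SPIN → WAIT → SEEK → SPIN → WAIT → WAIT → SEEK → WAIT → SEEK → SPIN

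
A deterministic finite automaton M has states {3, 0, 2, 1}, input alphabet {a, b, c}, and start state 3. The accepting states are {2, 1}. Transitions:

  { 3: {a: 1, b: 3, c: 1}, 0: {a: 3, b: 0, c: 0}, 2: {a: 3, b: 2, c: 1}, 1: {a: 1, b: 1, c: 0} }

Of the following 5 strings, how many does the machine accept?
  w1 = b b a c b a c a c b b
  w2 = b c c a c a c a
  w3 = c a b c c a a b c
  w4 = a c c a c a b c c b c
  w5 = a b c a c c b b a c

w1:
  start at 3
  read 'b': 3 → 3
  read 'b': 3 → 3
  read 'a': 3 → 1
  read 'c': 1 → 0
  read 'b': 0 → 0
  read 'a': 0 → 3
  read 'c': 3 → 1
  read 'a': 1 → 1
  read 'c': 1 → 0
  read 'b': 0 → 0
  read 'b': 0 → 0
  end 0, rejected
w2:
  start at 3
  read 'b': 3 → 3
  read 'c': 3 → 1
  read 'c': 1 → 0
  read 'a': 0 → 3
  read 'c': 3 → 1
  read 'a': 1 → 1
  read 'c': 1 → 0
  read 'a': 0 → 3
  end 3, rejected
w3:
  start at 3
  read 'c': 3 → 1
  read 'a': 1 → 1
  read 'b': 1 → 1
  read 'c': 1 → 0
  read 'c': 0 → 0
  read 'a': 0 → 3
  read 'a': 3 → 1
  read 'b': 1 → 1
  read 'c': 1 → 0
  end 0, rejected
w4:
  start at 3
  read 'a': 3 → 1
  read 'c': 1 → 0
  read 'c': 0 → 0
  read 'a': 0 → 3
  read 'c': 3 → 1
  read 'a': 1 → 1
  read 'b': 1 → 1
  read 'c': 1 → 0
  read 'c': 0 → 0
  read 'b': 0 → 0
  read 'c': 0 → 0
  end 0, rejected
w5:
  start at 3
  read 'a': 3 → 1
  read 'b': 1 → 1
  read 'c': 1 → 0
  read 'a': 0 → 3
  read 'c': 3 → 1
  read 'c': 1 → 0
  read 'b': 0 → 0
  read 'b': 0 → 0
  read 'a': 0 → 3
  read 'c': 3 → 1
  end 1, accepted

1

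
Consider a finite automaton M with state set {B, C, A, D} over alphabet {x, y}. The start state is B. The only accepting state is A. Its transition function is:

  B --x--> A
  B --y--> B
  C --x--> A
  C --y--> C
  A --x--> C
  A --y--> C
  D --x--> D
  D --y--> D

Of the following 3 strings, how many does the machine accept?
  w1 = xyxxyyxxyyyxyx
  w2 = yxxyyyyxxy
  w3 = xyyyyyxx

w1:
  start at B
  read 'x': B → A
  read 'y': A → C
  read 'x': C → A
  read 'x': A → C
  read 'y': C → C
  read 'y': C → C
  read 'x': C → A
  read 'x': A → C
  read 'y': C → C
  read 'y': C → C
  read 'y': C → C
  read 'x': C → A
  read 'y': A → C
  read 'x': C → A
  end A, accepted
w2:
  start at B
  read 'y': B → B
  read 'x': B → A
  read 'x': A → C
  read 'y': C → C
  read 'y': C → C
  read 'y': C → C
  read 'y': C → C
  read 'x': C → A
  read 'x': A → C
  read 'y': C → C
  end C, rejected
w3:
  start at B
  read 'x': B → A
  read 'y': A → C
  read 'y': C → C
  read 'y': C → C
  read 'y': C → C
  read 'y': C → C
  read 'x': C → A
  read 'x': A → C
  end C, rejected

1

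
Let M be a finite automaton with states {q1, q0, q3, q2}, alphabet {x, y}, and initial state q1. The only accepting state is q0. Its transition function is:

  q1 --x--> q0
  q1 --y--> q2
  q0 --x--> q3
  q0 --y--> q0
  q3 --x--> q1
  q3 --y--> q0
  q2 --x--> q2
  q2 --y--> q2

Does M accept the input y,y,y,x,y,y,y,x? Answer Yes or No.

start at q1
read 'y': q1 → q2
read 'y': q2 → q2
read 'y': q2 → q2
read 'x': q2 → q2
read 'y': q2 → q2
read 'y': q2 → q2
read 'y': q2 → q2
read 'x': q2 → q2
End state q2 is not accepting.

No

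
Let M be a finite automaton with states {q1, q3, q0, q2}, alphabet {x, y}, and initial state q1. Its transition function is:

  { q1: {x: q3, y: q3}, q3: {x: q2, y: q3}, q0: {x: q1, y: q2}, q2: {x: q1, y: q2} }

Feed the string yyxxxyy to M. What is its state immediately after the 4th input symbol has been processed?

Trace: q1 -y-> q3 -y-> q3 -x-> q2 -x-> q1
After 4 symbols: q1.

q1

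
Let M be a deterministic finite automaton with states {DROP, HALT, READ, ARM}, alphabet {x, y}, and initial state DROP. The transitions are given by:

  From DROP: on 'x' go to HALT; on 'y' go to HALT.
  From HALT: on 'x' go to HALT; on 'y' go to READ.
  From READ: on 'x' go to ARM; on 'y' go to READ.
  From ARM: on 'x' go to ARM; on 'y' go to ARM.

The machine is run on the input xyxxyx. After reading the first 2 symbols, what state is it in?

start at DROP
read 'x': DROP → HALT
read 'y': HALT → READ
After 2 symbols: READ.

READ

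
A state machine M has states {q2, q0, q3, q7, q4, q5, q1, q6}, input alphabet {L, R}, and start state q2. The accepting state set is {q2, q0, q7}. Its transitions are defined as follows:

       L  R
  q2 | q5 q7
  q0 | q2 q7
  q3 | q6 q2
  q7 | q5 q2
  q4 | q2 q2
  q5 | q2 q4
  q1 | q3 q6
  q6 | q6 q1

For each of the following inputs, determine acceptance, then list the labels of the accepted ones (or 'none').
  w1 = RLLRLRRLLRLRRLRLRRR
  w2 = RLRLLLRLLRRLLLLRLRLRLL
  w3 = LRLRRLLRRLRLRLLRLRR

w1: q2 → q7 → q5 → q2 → q7 → q5 → q4 → q2 → q5 → q2 → q7 → q5 → q4 → q2 → q5 → q4 → q2 → q7 → q2 → q7  → end q7, accepted
w2: q2 → q7 → q5 → q4 → q2 → q5 → q2 → q7 → q5 → q2 → q7 → q2 → q5 → q2 → q5 → q2 → q7 → q5 → q4 → q2 → q7 → q5 → q2  → end q2, accepted
w3: q2 → q5 → q4 → q2 → q7 → q2 → q5 → q2 → q7 → q2 → q5 → q4 → q2 → q7 → q5 → q2 → q7 → q5 → q4 → q2  → end q2, accepted

w1, w2, w3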